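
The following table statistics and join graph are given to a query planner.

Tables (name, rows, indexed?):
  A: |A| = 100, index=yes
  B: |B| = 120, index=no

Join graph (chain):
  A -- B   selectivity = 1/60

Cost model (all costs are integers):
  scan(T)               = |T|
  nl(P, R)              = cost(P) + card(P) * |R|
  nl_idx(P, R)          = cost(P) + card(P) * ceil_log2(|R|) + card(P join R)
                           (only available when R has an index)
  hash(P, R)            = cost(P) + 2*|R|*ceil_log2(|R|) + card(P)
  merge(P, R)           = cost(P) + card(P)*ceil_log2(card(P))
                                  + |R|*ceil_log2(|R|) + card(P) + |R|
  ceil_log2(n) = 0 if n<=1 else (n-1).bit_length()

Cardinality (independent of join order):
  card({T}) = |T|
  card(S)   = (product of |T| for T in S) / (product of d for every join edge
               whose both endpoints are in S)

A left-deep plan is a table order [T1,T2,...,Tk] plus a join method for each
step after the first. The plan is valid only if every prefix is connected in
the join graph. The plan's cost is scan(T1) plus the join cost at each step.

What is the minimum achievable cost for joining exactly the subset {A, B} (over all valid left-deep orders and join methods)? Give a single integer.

Selinger DP over subsets of {A,B}:
  {A}: scan cost=100, card=100
  {B}: scan cost=120, card=120
  {AB}: card=200; try (A,nl_idx)→1160, (A,hash)→1640, (B,merge)→1860, (B,hash)→1880, (A,merge)→1880, (B,nl)→12100 …(+1); best=1160 via (A,nl_idx)

1160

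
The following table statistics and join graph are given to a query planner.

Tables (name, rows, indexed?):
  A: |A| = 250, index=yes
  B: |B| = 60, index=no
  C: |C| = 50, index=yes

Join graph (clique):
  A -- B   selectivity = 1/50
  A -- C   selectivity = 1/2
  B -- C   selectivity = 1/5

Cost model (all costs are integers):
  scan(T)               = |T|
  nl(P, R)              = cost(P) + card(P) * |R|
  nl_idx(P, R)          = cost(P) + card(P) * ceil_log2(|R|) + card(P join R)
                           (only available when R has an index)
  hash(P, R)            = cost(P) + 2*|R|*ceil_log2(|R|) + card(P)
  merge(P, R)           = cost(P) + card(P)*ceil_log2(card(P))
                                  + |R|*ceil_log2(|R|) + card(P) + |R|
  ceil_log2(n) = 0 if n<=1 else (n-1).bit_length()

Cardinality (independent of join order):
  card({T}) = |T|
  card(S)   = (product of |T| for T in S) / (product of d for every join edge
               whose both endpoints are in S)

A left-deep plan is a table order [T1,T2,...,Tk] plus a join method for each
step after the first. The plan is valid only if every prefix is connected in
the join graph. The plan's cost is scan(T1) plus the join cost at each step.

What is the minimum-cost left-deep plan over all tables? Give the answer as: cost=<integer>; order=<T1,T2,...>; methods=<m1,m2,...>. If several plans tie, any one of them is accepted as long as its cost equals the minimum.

Selinger DP (subsets sized 1..n):
  {A}: scan cost=250, card=250
  {B}: scan cost=60, card=60
  {C}: scan cost=50, card=50
  {AB}: card=300; try (A,nl_idx)→840, (B,hash)→1220, (A,merge)→2730, (B,merge)→2920, (A,hash)→4120, (A,nl)→15060 …(+1); best=840 via (A,nl_idx)
  {AC}: card=6250; try (C,hash)→1100, (A,merge)→2650, (C,merge)→2850, (A,hash)→4100, (A,nl_idx)→6700, (C,nl_idx)→8000 …(+2); best=1100 via (C,hash)
  {BC}: card=600; try (C,hash)→720, (B,hash)→820, (B,merge)→820, (C,merge)→830, (C,nl_idx)→1020, (B,nl)→3050 …(+1); best=720 via (C,hash)
  {ABC}: card=1500; try (C,hash)→1740, (C,nl_idx)→4140, (C,merge)→4190, (A,hash)→5320, (A,nl_idx)→7020, (B,hash)→8070 …(+5); best=1740 via (C,hash)

cost=1740; order=B,A,C; methods=nl_idx,hash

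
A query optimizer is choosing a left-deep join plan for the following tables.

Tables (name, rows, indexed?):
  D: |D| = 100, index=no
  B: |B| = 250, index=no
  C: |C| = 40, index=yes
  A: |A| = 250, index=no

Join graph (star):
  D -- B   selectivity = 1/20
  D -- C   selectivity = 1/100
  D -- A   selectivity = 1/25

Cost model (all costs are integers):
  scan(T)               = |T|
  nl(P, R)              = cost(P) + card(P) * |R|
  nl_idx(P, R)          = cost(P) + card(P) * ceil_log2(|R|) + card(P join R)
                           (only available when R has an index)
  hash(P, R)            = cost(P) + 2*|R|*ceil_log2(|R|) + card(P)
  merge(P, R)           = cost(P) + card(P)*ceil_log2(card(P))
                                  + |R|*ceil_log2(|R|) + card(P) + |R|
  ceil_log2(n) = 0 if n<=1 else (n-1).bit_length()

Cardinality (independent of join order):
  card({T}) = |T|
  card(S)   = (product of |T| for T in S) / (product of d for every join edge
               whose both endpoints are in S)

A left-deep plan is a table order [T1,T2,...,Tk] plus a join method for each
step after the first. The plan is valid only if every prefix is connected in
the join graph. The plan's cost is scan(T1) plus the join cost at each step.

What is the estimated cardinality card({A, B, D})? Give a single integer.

Tables in S: A(250), B(250), D(100)
Edges inside S: D-B(d=20), D-A(d=25)
numerator = 250 * 250 * 100 = 6250000
denominator = 20 * 25 = 500
card(S) = 6250000 / 500 = 12500

12500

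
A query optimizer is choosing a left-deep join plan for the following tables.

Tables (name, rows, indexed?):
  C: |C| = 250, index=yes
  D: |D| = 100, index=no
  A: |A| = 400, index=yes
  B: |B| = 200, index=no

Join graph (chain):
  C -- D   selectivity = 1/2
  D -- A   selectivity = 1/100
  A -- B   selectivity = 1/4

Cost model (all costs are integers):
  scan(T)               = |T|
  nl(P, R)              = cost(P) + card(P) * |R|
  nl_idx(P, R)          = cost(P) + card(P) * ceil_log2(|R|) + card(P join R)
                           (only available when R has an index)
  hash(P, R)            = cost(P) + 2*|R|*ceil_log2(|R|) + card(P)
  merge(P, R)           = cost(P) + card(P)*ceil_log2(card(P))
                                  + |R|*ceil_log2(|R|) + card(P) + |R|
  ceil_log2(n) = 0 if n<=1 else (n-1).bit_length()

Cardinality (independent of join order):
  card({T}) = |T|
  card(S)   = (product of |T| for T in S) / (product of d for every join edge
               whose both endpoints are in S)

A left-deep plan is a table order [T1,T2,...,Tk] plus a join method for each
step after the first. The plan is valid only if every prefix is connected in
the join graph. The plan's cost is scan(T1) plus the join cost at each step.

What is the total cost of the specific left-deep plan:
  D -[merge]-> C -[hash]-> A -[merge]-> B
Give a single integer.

step 1: scan D: cost=100, card=100
step 2: join C via merge
    card(P join C) = 100*250/(2) = 12500
    cost = 100 + 100*7 + 250*8 + 100 + 250 = 3150
step 3: join A via hash
    card(P join A) = 12500*400/(100) = 50000
    cost = 3150 + 2*400*9 + 12500 = 22850
step 4: join B via merge
    card(P join B) = 50000*200/(4) = 2500000
    cost = 22850 + 50000*16 + 200*8 + 50000 + 200 = 874650

874650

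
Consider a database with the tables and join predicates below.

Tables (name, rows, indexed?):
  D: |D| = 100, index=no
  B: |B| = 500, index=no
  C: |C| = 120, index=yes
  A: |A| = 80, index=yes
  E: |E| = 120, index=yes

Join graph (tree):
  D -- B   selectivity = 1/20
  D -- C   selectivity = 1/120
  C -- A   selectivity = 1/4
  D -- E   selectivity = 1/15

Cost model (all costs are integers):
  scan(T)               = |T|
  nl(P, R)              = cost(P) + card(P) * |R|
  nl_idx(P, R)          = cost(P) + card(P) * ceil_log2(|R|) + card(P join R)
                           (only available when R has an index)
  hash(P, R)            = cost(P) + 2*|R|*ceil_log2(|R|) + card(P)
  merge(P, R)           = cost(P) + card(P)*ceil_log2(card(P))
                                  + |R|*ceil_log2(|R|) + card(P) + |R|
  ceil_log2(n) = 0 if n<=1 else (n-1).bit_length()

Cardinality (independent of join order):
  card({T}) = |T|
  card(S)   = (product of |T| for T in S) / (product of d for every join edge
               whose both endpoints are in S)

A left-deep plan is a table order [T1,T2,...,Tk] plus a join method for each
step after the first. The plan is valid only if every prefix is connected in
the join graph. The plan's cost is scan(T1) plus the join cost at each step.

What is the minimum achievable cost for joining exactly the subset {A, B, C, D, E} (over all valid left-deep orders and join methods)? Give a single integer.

29320

Selinger DP over subsets of {A,B,C,D,E}:
  {D}: scan cost=100, card=100
  {B}: scan cost=500, card=500
  {C}: scan cost=120, card=120
  {A}: scan cost=80, card=80
  {E}: scan cost=120, card=120
  {BD}: card=2500; try (D,hash)→2400, (B,merge)→5900, (D,merge)→6300, (B,hash)→9200, (B,nl)→50100, (D,nl)→50500; best=2400 via (D,hash)
  {CD}: card=100; try (C,nl_idx)→900, (D,hash)→1640, (C,merge)→1860, (D,merge)→1880, (C,hash)→1880, (C,nl)→12100 …(+1); best=900 via (C,nl_idx)
  {DE}: card=800; try (E,nl_idx)→1600, (D,hash)→1640, (E,merge)→1860, (E,hash)→1880, (D,merge)→1880, (E,nl)→12100 …(+1); best=1600 via (E,nl_idx)
  {AC}: card=2400; try (A,hash)→1360, (C,merge)→1680, (A,merge)→1720, (C,hash)→1840, (C,nl_idx)→3040, (A,nl_idx)→3360 …(+2); best=1360 via (A,hash)
  {BCD}: card=2500; try (C,hash)→6580, (B,merge)→6700, (B,hash)→10000, (C,nl_idx)→22400, (C,merge)→35860, (B,nl)→50900 …(+1); best=6580 via (C,hash)
  {BDE}: card=20000; try (E,hash)→6580, (B,hash)→11400, (B,merge)→15400, (E,merge)→35860, (E,nl_idx)→39900, (E,nl)→302400 …(+1); best=6580 via (E,hash)
  {ACD}: card=2000; try (A,hash)→2120, (A,merge)→2340, (A,nl_idx)→3600, (D,hash)→5160, (A,nl)→8900, (D,merge)→33360 …(+1); best=2120 via (A,hash)
  {CDE}: card=800; try (E,nl_idx)→2400, (E,merge)→2660, (E,hash)→2680, (C,hash)→4080, (C,nl_idx)→8000, (C,merge)→11360 …(+2); best=2400 via (E,nl_idx)
  {ABCD}: card=50000; try (A,hash)→10200, (B,hash)→13120, (B,merge)→31120, (A,merge)→39720, (A,nl_idx)→74080, (A,nl)→206580 …(+1); best=10200 via (A,hash)
  {BCDE}: card=20000; try (E,hash)→10760, (B,hash)→12200, (B,merge)→16200, (C,hash)→28260, (E,merge)→40040, (E,nl_idx)→44080 …(+5); best=10760 via (E,hash)
  {ACDE}: card=16000; try (A,hash)→4320, (E,hash)→5800, (A,merge)→11840, (A,nl_idx)→24000, (E,merge)→27080, (E,nl_idx)→32120 …(+2); best=4320 via (A,hash)
  {ABCDE}: card=400000; try (B,hash)→29320, (A,hash)→31880, (E,hash)→61880, (B,merge)→249320, (A,merge)→331400, (A,nl_idx)→550760 …(+5); best=29320 via (B,hash)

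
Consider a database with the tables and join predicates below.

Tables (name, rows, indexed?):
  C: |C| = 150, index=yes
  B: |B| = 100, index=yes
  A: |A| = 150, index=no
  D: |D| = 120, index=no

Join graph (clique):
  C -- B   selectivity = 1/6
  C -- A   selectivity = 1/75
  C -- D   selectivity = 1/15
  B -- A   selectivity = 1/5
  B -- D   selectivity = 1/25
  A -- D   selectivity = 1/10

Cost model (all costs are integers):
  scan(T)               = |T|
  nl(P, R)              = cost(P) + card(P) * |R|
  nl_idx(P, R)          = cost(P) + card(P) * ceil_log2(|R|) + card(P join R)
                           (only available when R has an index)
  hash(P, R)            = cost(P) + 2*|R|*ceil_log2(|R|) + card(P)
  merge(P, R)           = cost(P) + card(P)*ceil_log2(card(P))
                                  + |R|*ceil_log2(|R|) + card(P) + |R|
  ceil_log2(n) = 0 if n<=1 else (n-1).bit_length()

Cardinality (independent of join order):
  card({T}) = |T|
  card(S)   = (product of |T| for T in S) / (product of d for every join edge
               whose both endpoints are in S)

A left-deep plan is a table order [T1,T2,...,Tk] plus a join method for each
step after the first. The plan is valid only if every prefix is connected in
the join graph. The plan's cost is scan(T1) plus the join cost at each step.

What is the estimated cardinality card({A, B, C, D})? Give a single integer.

32

Tables in S: A(150), B(100), C(150), D(120)
Edges inside S: C-B(d=6), C-A(d=75), C-D(d=15), B-A(d=5), B-D(d=25), A-D(d=10)
numerator = 150 * 100 * 150 * 120 = 270000000
denominator = 6 * 75 * 15 * 5 * 25 * 10 = 8437500
card(S) = 270000000 / 8437500 = 32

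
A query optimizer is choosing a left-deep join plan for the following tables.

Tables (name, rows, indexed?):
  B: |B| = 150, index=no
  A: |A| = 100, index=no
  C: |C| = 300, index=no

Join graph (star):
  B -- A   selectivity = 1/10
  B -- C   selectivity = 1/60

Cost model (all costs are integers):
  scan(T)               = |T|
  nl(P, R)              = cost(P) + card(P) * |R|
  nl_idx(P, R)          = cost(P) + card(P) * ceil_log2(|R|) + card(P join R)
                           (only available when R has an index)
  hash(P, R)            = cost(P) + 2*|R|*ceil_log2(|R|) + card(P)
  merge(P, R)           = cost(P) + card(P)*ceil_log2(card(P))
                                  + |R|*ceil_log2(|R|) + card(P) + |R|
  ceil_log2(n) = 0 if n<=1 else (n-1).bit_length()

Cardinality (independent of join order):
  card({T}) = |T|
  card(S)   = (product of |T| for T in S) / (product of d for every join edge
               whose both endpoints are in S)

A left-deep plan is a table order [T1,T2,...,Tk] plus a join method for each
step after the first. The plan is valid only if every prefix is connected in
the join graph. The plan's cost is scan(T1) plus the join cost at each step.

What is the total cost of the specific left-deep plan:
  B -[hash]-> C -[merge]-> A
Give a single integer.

14750

step 1: scan B: cost=150, card=150
step 2: join C via hash
    card(P join C) = 150*300/(60) = 750
    cost = 150 + 2*300*9 + 150 = 5700
step 3: join A via merge
    card(P join A) = 750*100/(10) = 7500
    cost = 5700 + 750*10 + 100*7 + 750 + 100 = 14750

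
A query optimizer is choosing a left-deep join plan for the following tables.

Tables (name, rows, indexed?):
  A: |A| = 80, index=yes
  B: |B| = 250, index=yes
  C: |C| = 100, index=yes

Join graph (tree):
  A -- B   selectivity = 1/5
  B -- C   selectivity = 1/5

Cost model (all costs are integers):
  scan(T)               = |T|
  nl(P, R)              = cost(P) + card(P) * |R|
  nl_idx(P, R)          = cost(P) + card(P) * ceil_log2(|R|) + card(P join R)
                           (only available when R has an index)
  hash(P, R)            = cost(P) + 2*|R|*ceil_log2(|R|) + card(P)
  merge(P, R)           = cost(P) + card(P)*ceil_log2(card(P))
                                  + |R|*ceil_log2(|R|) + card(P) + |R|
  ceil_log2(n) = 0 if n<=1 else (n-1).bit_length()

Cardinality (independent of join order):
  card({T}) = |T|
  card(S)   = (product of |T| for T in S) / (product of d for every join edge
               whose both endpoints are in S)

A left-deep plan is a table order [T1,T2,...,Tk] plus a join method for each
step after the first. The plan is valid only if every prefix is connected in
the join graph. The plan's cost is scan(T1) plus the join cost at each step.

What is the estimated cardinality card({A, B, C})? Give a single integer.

Tables in S: A(80), B(250), C(100)
Edges inside S: A-B(d=5), B-C(d=5)
numerator = 80 * 250 * 100 = 2000000
denominator = 5 * 5 = 25
card(S) = 2000000 / 25 = 80000

80000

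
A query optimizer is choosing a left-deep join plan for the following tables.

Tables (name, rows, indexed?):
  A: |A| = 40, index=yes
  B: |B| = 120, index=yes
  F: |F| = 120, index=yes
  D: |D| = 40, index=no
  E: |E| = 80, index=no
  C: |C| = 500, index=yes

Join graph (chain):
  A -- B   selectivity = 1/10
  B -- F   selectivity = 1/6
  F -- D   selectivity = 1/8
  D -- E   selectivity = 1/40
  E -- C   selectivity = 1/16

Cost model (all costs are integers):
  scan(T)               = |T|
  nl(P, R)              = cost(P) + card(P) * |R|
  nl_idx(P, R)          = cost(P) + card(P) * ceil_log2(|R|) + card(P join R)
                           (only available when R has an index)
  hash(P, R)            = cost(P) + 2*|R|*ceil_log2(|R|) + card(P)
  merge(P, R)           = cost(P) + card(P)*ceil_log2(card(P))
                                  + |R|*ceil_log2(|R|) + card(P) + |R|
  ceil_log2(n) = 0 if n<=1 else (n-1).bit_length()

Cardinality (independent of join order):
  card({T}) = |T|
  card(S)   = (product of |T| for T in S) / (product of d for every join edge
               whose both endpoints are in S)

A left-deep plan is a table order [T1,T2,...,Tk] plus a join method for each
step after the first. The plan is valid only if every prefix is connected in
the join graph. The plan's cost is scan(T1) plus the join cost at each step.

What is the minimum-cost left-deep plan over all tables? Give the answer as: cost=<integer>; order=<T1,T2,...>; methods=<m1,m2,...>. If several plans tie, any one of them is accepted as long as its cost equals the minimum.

Selinger DP (subsets sized 1..n):
  {A}: scan cost=40, card=40
  {B}: scan cost=120, card=120
  {F}: scan cost=120, card=120
  {D}: scan cost=40, card=40
  {E}: scan cost=80, card=80
  {C}: scan cost=500, card=500
  {AB}: card=480; try (A,hash)→720, (B,nl_idx)→800, (B,merge)→1280, (A,nl_idx)→1320, (A,merge)→1360, (B,hash)→1760 …(+2); best=720 via (A,hash)
  {BF}: card=2400; try (F,hash)→1920, (B,hash)→1920, (F,merge)→2040, (B,merge)→2040, (F,nl_idx)→3360, (B,nl_idx)→3360 …(+2); best=1920 via (F,hash)
  {DF}: card=600; try (D,hash)→720, (F,nl_idx)→920, (F,merge)→1280, (D,merge)→1360, (F,hash)→1760, (F,nl)→4840 …(+1); best=720 via (D,hash)
  {DE}: card=80; try (D,hash)→640, (E,merge)→960, (D,merge)→1000, (E,hash)→1200, (E,nl)→3240, (D,nl)→3280; best=640 via (D,hash)
  {CE}: card=2500; try (E,hash)→2120, (C,nl_idx)→3300, (C,merge)→5720, (E,merge)→6140, (C,hash)→9160, (C,nl)→40080 …(+1); best=2120 via (E,hash)
  {ABF}: card=9600; try (F,hash)→2880, (A,hash)→4800, (F,merge)→6480, (F,nl_idx)→13680, (A,nl_idx)→25920, (A,merge)→33400 …(+2); best=2880 via (F,hash)
  {BDF}: card=12000; try (B,hash)→3000, (D,hash)→4800, (B,merge)→8280, (B,nl_idx)→16920, (D,merge)→33400, (B,nl)→72720 …(+1); best=3000 via (B,hash)
  {DEF}: card=1200; try (F,merge)→2240, (F,hash)→2400, (F,nl_idx)→2400, (E,hash)→2440, (E,merge)→7960, (F,nl)→10240 …(+1); best=2240 via (F,merge)
  {CDE}: card=2500; try (C,nl_idx)→3860, (D,hash)→5100, (C,merge)→6280, (C,hash)→9720, (D,merge)→34900, (C,nl)→40640 …(+1); best=3860 via (C,nl_idx)
  {ABDF}: card=48000; try (D,hash)→12960, (A,hash)→15480, (A,nl_idx)→123000, (D,merge)→147160, (A,merge)→183280, (D,nl)→386880 …(+1); best=12960 via (D,hash)
  {BDEF}: card=24000; try (B,hash)→5120, (E,hash)→16120, (B,merge)→17600, (B,nl_idx)→34640, (B,nl)→146240, (E,merge)→183640 …(+1); best=5120 via (B,hash)
  {CDEF}: card=37500; try (F,hash)→8040, (C,hash)→12440, (C,merge)→21640, (F,merge)→37320, (C,nl_idx)→50540, (F,nl_idx)→58860 …(+2); best=8040 via (F,hash)
  {ABDEF}: card=96000; try (A,hash)→29600, (E,hash)→62080, (A,nl_idx)→245120, (A,merge)→389400, (E,merge)→829600, (A,nl)→965120 …(+1); best=29600 via (A,hash)
  {BCDEF}: card=750000; try (C,hash)→38120, (B,hash)→47220, (C,merge)→394120, (B,merge)→646500, (C,nl_idx)→971120, (B,nl_idx)→1020540 …(+2); best=38120 via (C,hash)
  {ABCDEF}: card=3000000; try (C,hash)→134600, (A,hash)→788600, (C,merge)→1762600, (C,nl_idx)→3893600, (A,nl_idx)→7538120, (A,merge)→15788400 …(+2); best=134600 via (C,hash)

cost=134600; order=E,D,F,B,A,C; methods=hash,merge,hash,hash,hash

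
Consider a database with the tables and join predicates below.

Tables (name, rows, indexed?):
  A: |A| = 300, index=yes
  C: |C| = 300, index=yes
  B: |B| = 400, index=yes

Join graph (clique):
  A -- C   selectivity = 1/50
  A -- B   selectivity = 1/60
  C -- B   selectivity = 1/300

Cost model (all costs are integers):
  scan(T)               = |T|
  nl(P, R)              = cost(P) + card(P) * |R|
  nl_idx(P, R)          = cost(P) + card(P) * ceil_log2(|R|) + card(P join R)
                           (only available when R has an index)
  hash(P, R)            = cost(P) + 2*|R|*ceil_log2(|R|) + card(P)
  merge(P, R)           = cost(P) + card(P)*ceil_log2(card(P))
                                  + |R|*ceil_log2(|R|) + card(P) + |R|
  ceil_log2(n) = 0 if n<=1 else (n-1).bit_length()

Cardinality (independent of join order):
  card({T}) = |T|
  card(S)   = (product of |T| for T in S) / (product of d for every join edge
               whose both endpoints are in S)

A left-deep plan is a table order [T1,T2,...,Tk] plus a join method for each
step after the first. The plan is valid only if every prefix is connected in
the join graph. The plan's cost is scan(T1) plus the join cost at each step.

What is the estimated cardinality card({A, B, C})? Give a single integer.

40

Tables in S: A(300), B(400), C(300)
Edges inside S: A-C(d=50), A-B(d=60), C-B(d=300)
numerator = 300 * 400 * 300 = 36000000
denominator = 50 * 60 * 300 = 900000
card(S) = 36000000 / 900000 = 40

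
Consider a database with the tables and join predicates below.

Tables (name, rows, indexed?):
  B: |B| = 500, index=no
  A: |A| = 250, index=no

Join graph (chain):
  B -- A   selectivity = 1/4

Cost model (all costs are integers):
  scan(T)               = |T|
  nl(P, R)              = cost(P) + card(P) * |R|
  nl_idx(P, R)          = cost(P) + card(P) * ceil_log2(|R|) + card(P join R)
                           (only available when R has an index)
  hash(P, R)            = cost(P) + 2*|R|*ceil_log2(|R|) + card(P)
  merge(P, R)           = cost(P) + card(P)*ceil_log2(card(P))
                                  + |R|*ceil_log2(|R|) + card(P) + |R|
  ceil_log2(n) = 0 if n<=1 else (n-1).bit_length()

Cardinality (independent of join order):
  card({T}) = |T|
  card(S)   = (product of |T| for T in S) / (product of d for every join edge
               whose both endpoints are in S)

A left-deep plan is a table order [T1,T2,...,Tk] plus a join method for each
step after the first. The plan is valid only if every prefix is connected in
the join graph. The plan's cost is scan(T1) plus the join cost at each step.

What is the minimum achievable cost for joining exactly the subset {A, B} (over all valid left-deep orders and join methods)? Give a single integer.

Selinger DP over subsets of {A,B}:
  {B}: scan cost=500, card=500
  {A}: scan cost=250, card=250
  {AB}: card=31250; try (A,hash)→5000, (B,merge)→7500, (A,merge)→7750, (B,hash)→9500, (B,nl)→125250, (A,nl)→125500; best=5000 via (A,hash)

5000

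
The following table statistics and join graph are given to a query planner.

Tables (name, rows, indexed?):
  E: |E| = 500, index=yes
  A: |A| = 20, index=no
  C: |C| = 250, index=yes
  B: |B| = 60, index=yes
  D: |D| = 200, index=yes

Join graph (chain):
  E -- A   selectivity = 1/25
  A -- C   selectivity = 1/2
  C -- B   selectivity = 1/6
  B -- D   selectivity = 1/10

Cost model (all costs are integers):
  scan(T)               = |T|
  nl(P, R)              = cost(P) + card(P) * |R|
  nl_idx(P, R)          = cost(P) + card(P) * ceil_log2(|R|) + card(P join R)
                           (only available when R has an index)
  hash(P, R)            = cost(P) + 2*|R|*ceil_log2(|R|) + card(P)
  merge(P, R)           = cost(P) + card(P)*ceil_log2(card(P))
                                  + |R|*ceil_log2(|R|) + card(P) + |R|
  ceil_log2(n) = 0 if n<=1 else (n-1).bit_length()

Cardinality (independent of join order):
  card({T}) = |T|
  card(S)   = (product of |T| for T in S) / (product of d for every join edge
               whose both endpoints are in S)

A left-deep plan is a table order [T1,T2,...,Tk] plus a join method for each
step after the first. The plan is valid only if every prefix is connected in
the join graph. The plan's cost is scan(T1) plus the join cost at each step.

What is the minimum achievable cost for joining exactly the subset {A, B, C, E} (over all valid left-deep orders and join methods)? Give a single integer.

Selinger DP over subsets of {A,B,C,E}:
  {E}: scan cost=500, card=500
  {A}: scan cost=20, card=20
  {C}: scan cost=250, card=250
  {B}: scan cost=60, card=60
  {AE}: card=400; try (E,nl_idx)→600, (A,hash)→1200, (E,merge)→5140, (A,merge)→5620, (E,hash)→9040, (E,nl)→10020 …(+1); best=600 via (E,nl_idx)
  {AC}: card=2500; try (A,hash)→700, (C,merge)→2390, (A,merge)→2620, (C,nl_idx)→2680, (C,hash)→4040, (C,nl)→5020 …(+1); best=700 via (A,hash)
  {BC}: card=2500; try (B,hash)→1220, (C,merge)→2730, (B,merge)→2920, (C,nl_idx)→3040, (C,hash)→4120, (B,nl_idx)→4250 …(+2); best=1220 via (B,hash)
  {ACE}: card=50000; try (C,hash)→5000, (C,merge)→6850, (E,hash)→12200, (E,merge)→38200, (C,nl_idx)→53800, (E,nl_idx)→73200 …(+2); best=5000 via (C,hash)
  {ABC}: card=25000; try (B,hash)→3920, (A,hash)→3920, (B,merge)→33620, (A,merge)→33840, (B,nl_idx)→40700, (A,nl)→51220 …(+1); best=3920 via (B,hash)
  {ABCE}: card=500000; try (E,hash)→37920, (B,hash)→55720, (E,merge)→408920, (E,nl_idx)→728920, (B,nl_idx)→805000, (B,merge)→855420 …(+2); best=37920 via (E,hash)

37920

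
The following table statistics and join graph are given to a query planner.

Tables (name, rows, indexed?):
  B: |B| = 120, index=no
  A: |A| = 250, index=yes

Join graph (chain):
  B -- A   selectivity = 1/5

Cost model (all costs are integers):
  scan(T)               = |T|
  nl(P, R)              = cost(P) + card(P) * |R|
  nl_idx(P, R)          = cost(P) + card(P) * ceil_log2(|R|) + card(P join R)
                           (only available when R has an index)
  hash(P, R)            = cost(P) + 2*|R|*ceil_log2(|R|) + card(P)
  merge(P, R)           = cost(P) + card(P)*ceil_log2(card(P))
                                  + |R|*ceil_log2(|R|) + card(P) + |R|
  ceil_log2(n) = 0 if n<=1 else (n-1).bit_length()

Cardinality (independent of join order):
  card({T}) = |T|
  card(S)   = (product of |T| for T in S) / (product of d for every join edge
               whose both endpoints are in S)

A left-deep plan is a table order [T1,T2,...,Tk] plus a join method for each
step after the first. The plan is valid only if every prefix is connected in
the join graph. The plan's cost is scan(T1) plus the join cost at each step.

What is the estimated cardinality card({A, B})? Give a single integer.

6000

Tables in S: A(250), B(120)
Edges inside S: B-A(d=5)
numerator = 250 * 120 = 30000
denominator = 5 = 5
card(S) = 30000 / 5 = 6000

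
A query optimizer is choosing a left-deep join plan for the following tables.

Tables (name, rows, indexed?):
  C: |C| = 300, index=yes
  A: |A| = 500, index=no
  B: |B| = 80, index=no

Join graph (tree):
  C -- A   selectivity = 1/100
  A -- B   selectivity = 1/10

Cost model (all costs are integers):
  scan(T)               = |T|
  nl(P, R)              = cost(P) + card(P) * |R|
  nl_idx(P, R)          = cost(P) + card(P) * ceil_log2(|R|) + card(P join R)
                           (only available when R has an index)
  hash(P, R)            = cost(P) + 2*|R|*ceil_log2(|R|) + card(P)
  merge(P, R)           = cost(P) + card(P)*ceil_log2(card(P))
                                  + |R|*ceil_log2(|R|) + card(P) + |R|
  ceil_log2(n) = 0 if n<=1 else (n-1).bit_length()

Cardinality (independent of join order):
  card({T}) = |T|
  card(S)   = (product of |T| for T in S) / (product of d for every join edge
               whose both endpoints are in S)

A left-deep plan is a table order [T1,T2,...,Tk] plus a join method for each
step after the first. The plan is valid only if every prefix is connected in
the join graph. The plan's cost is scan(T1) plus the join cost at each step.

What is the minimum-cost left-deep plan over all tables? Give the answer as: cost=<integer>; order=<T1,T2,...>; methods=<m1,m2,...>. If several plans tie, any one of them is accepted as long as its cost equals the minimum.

cost=9020; order=A,C,B; methods=hash,hash

Selinger DP (subsets sized 1..n):
  {C}: scan cost=300, card=300
  {A}: scan cost=500, card=500
  {B}: scan cost=80, card=80
  {AC}: card=1500; try (C,hash)→6400, (C,nl_idx)→6500, (A,merge)→8300, (C,merge)→8500, (A,hash)→9600, (A,nl)→150300 …(+1); best=6400 via (C,hash)
  {AB}: card=4000; try (B,hash)→2120, (A,merge)→5720, (B,merge)→6140, (A,hash)→9160, (A,nl)→40080, (B,nl)→40500; best=2120 via (B,hash)
  {ABC}: card=12000; try (B,hash)→9020, (C,hash)→11520, (B,merge)→25040, (C,nl_idx)→50120, (C,merge)→57120, (B,nl)→126400 …(+1); best=9020 via (B,hash)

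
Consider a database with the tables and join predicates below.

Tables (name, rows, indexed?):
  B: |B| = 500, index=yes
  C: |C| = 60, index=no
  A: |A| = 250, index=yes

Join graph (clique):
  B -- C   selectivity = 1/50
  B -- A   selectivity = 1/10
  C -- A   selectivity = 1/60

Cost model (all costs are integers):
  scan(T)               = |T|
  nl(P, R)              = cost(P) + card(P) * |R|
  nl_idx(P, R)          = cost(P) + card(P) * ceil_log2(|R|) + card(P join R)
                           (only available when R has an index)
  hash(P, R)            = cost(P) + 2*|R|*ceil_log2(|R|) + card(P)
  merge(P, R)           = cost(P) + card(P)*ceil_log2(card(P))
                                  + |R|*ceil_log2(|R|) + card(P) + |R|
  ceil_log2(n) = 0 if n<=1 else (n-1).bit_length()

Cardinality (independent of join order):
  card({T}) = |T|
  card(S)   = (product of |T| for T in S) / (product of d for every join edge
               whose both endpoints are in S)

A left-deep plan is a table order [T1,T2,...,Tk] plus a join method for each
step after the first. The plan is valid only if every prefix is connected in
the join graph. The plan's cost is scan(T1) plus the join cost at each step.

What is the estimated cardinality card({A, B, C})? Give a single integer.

250

Tables in S: A(250), B(500), C(60)
Edges inside S: B-C(d=50), B-A(d=10), C-A(d=60)
numerator = 250 * 500 * 60 = 7500000
denominator = 50 * 10 * 60 = 30000
card(S) = 7500000 / 30000 = 250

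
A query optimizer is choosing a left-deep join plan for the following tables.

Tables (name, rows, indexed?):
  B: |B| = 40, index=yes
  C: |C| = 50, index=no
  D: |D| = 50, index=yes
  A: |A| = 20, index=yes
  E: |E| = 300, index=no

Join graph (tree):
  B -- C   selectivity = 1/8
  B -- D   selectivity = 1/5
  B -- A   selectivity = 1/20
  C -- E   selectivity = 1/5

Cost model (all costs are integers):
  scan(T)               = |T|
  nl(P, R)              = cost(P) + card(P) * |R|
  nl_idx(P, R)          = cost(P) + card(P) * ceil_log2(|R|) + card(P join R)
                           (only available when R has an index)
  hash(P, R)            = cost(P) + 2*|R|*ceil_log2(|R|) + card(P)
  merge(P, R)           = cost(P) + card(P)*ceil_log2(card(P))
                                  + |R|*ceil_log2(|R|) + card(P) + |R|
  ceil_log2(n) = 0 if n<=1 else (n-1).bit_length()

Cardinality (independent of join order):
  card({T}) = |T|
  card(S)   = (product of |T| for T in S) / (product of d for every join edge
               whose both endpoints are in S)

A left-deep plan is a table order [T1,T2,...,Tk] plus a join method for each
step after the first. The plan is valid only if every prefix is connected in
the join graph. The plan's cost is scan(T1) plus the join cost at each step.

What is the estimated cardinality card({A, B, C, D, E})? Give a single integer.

Tables in S: A(20), B(40), C(50), D(50), E(300)
Edges inside S: B-C(d=8), B-D(d=5), B-A(d=20), C-E(d=5)
numerator = 20 * 40 * 50 * 50 * 300 = 600000000
denominator = 8 * 5 * 20 * 5 = 4000
card(S) = 600000000 / 4000 = 150000

150000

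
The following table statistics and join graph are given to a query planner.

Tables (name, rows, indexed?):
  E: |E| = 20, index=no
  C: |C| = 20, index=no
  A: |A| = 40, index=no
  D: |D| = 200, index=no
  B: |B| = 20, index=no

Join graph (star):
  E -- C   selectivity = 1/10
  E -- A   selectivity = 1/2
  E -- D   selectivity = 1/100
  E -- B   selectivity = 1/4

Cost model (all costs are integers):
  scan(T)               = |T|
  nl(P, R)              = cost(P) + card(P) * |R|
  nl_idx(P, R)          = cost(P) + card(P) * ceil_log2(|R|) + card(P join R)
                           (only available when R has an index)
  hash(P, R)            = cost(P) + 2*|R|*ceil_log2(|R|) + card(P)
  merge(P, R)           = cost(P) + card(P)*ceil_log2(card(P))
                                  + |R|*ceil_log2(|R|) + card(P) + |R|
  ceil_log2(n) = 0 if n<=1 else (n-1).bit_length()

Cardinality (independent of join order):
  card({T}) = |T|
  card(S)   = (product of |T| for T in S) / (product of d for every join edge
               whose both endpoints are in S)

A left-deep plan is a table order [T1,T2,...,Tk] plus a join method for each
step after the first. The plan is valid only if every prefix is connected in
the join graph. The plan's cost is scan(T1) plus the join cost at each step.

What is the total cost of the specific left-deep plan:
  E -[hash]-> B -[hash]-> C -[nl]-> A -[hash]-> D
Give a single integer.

15740

step 1: scan E: cost=20, card=20
step 2: join B via hash
    card(P join B) = 20*20/(4) = 100
    cost = 20 + 2*20*5 + 20 = 240
step 3: join C via hash
    card(P join C) = 100*20/(10) = 200
    cost = 240 + 2*20*5 + 100 = 540
step 4: join A via nl
    card(P join A) = 200*40/(2) = 4000
    cost = 540 + 200*40 = 8540
step 5: join D via hash
    card(P join D) = 4000*200/(100) = 8000
    cost = 8540 + 2*200*8 + 4000 = 15740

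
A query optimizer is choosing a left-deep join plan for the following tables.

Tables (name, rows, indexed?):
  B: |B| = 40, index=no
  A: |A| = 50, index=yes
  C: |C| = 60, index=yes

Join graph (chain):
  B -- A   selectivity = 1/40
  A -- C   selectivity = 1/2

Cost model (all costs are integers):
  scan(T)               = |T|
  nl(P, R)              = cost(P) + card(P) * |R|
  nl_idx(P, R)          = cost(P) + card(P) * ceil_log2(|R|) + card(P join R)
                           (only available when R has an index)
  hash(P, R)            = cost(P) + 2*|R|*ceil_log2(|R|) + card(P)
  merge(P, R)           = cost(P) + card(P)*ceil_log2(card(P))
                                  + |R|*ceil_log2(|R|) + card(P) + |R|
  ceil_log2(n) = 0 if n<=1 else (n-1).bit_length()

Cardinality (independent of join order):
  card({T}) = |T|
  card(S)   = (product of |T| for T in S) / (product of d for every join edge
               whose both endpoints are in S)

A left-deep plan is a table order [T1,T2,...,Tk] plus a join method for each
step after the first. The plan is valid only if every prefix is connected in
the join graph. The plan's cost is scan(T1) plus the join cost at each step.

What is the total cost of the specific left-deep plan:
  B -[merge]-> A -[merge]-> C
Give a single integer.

1440

step 1: scan B: cost=40, card=40
step 2: join A via merge
    card(P join A) = 40*50/(40) = 50
    cost = 40 + 40*6 + 50*6 + 40 + 50 = 670
step 3: join C via merge
    card(P join C) = 50*60/(2) = 1500
    cost = 670 + 50*6 + 60*6 + 50 + 60 = 1440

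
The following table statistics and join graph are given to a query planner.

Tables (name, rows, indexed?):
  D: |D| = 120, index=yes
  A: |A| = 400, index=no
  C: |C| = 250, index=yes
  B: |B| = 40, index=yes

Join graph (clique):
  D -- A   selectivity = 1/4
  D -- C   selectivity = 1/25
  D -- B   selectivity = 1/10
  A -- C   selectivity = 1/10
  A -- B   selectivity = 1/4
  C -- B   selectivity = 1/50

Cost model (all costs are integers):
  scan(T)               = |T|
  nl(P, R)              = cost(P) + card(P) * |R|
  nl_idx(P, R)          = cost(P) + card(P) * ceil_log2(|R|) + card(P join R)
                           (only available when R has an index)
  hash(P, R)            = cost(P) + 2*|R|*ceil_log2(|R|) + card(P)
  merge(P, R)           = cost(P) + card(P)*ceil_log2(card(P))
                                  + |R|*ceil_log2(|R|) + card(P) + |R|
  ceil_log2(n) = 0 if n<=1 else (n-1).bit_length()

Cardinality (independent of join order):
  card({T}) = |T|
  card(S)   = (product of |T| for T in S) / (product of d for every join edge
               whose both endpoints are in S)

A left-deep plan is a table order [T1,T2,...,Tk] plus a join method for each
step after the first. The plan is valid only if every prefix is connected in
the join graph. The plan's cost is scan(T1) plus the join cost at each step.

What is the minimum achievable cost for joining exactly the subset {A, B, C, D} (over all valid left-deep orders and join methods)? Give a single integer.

6824

Selinger DP over subsets of {A,B,C,D}:
  {D}: scan cost=120, card=120
  {A}: scan cost=400, card=400
  {C}: scan cost=250, card=250
  {B}: scan cost=40, card=40
  {AD}: card=12000; try (D,hash)→2480, (A,merge)→5080, (D,merge)→5360, (A,hash)→7440, (D,nl_idx)→15200, (A,nl)→48120 …(+1); best=2480 via (D,hash)
  {CD}: card=1200; try (D,hash)→2180, (C,nl_idx)→2280, (D,nl_idx)→3200, (C,merge)→3330, (D,merge)→3460, (C,hash)→4240 …(+2); best=2180 via (D,hash)
  {BD}: card=480; try (B,hash)→720, (D,nl_idx)→800, (D,merge)→1280, (B,nl_idx)→1320, (B,merge)→1360, (D,hash)→1760 …(+2); best=720 via (B,hash)
  {AC}: card=10000; try (C,hash)→4800, (A,merge)→6500, (C,merge)→6650, (A,hash)→7700, (C,nl_idx)→13600, (A,nl)→100250 …(+1); best=4800 via (C,hash)
  {AB}: card=4000; try (B,hash)→1280, (A,merge)→4320, (B,merge)→4680, (B,nl_idx)→6800, (A,hash)→7280, (A,nl)→16040 …(+1); best=1280 via (B,hash)
  {BC}: card=200; try (C,nl_idx)→560, (B,hash)→980, (B,nl_idx)→1950, (C,merge)→2570, (B,merge)→2780, (C,hash)→4080 …(+2); best=560 via (C,nl_idx)
  {ACD}: card=12000; try (A,hash)→10580, (D,hash)→16480, (C,hash)→18480, (A,merge)→20580, (D,nl_idx)→86800, (C,nl_idx)→110480 …(+5); best=10580 via (A,hash)
  {ABD}: card=12000; try (D,hash)→6960, (A,hash)→8400, (A,merge)→9520, (B,hash)→14960, (D,nl_idx)→41280, (D,merge)→54240 …(+5); best=6960 via (D,hash)
  {BCD}: card=96; try (D,nl_idx)→2056, (D,hash)→2440, (D,merge)→3320, (B,hash)→3860, (C,nl_idx)→4656, (C,hash)→5200 …(+6); best=2056 via (D,nl_idx)
  {ABC}: card=2000; try (A,merge)→6360, (A,hash)→7960, (C,hash)→9280, (B,hash)→15280, (C,nl_idx)→35280, (C,merge)→55530 …(+5); best=6360 via (A,merge)
  {ABCD}: card=240; try (A,merge)→6824, (A,hash)→9352, (D,hash)→10040, (D,nl_idx)→20600, (C,hash)→22960, (B,hash)→23060 …(+9); best=6824 via (A,merge)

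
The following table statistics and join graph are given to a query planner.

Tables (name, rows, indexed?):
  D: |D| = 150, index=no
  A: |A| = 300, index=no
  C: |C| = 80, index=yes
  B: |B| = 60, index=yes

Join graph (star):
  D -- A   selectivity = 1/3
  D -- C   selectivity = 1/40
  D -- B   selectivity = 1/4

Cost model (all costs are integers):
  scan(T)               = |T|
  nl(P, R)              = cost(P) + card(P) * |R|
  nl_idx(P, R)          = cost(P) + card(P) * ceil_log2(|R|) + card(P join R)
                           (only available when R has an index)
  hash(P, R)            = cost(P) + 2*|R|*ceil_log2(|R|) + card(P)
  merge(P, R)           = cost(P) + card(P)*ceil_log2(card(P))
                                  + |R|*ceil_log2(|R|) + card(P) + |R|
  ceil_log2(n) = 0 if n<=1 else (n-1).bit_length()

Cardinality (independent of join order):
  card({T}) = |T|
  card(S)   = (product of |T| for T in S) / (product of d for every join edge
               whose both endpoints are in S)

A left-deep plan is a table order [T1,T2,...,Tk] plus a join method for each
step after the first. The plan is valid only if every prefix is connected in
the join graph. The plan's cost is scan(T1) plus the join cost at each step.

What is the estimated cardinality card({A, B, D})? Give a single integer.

225000

Tables in S: A(300), B(60), D(150)
Edges inside S: D-A(d=3), D-B(d=4)
numerator = 300 * 60 * 150 = 2700000
denominator = 3 * 4 = 12
card(S) = 2700000 / 12 = 225000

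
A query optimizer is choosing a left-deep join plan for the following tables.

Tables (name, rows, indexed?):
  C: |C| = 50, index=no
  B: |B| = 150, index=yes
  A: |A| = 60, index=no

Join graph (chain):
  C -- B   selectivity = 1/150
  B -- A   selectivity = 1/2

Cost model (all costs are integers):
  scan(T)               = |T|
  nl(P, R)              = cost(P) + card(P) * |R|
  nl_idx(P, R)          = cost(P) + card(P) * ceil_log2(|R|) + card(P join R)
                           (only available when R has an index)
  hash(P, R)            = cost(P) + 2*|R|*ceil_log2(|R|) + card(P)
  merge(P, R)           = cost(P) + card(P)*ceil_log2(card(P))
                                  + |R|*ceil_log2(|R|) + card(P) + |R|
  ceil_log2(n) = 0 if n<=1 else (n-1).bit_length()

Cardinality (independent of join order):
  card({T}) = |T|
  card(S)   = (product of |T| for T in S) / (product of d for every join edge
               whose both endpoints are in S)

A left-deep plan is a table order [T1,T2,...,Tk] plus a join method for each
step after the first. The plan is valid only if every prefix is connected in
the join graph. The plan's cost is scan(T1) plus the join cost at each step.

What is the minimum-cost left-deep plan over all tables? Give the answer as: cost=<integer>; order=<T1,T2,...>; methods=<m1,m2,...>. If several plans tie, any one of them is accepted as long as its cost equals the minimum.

Selinger DP (subsets sized 1..n):
  {C}: scan cost=50, card=50
  {B}: scan cost=150, card=150
  {A}: scan cost=60, card=60
  {BC}: card=50; try (B,nl_idx)→500, (C,hash)→900, (B,merge)→1750, (C,merge)→1850, (B,hash)→2500, (B,nl)→7550 …(+1); best=500 via (B,nl_idx)
  {AB}: card=4500; try (A,hash)→1020, (B,merge)→1830, (A,merge)→1920, (B,hash)→2520, (B,nl_idx)→5040, (B,nl)→9060 …(+1); best=1020 via (A,hash)
  {ABC}: card=1500; try (A,hash)→1270, (A,merge)→1270, (A,nl)→3500, (C,hash)→6120, (C,merge)→64370, (C,nl)→226020; best=1270 via (A,hash)

cost=1270; order=C,B,A; methods=nl_idx,hash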